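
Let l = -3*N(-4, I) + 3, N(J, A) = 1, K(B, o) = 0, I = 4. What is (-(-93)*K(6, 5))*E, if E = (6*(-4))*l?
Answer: 0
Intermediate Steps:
l = 0 (l = -3*1 + 3 = -3 + 3 = 0)
E = 0 (E = (6*(-4))*0 = -24*0 = 0)
(-(-93)*K(6, 5))*E = -(-93)*0*0 = -31*0*0 = 0*0 = 0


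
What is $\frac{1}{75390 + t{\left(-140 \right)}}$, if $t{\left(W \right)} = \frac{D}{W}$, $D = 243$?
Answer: $\frac{140}{10554357} \approx 1.3265 \cdot 10^{-5}$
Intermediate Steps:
$t{\left(W \right)} = \frac{243}{W}$
$\frac{1}{75390 + t{\left(-140 \right)}} = \frac{1}{75390 + \frac{243}{-140}} = \frac{1}{75390 + 243 \left(- \frac{1}{140}\right)} = \frac{1}{75390 - \frac{243}{140}} = \frac{1}{\frac{10554357}{140}} = \frac{140}{10554357}$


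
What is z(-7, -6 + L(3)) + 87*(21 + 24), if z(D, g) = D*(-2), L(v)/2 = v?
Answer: 3929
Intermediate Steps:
L(v) = 2*v
z(D, g) = -2*D
z(-7, -6 + L(3)) + 87*(21 + 24) = -2*(-7) + 87*(21 + 24) = 14 + 87*45 = 14 + 3915 = 3929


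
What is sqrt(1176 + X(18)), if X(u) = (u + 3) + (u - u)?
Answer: 3*sqrt(133) ≈ 34.598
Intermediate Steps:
X(u) = 3 + u (X(u) = (3 + u) + 0 = 3 + u)
sqrt(1176 + X(18)) = sqrt(1176 + (3 + 18)) = sqrt(1176 + 21) = sqrt(1197) = 3*sqrt(133)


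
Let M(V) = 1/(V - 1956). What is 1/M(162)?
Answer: -1794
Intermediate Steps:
M(V) = 1/(-1956 + V)
1/M(162) = 1/(1/(-1956 + 162)) = 1/(1/(-1794)) = 1/(-1/1794) = -1794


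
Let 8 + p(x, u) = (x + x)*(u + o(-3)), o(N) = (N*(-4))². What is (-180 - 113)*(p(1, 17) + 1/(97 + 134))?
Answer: -21252755/231 ≈ -92003.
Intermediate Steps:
o(N) = 16*N² (o(N) = (-4*N)² = 16*N²)
p(x, u) = -8 + 2*x*(144 + u) (p(x, u) = -8 + (x + x)*(u + 16*(-3)²) = -8 + (2*x)*(u + 16*9) = -8 + (2*x)*(u + 144) = -8 + (2*x)*(144 + u) = -8 + 2*x*(144 + u))
(-180 - 113)*(p(1, 17) + 1/(97 + 134)) = (-180 - 113)*((-8 + 288*1 + 2*17*1) + 1/(97 + 134)) = -293*((-8 + 288 + 34) + 1/231) = -293*(314 + 1/231) = -293*72535/231 = -21252755/231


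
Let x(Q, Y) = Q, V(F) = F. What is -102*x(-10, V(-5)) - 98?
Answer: 922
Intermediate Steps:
-102*x(-10, V(-5)) - 98 = -102*(-10) - 98 = 1020 - 98 = 922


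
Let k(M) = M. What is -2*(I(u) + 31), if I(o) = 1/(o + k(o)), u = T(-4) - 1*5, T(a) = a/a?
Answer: -247/4 ≈ -61.750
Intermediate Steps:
T(a) = 1
u = -4 (u = 1 - 1*5 = 1 - 5 = -4)
I(o) = 1/(2*o) (I(o) = 1/(o + o) = 1/(2*o))
-2*(I(u) + 31) = -2*((1/2)/(-4) + 31) = -2*((1/2)*(-1/4) + 31) = -2*(-1/8 + 31) = -2*247/8 = -247/4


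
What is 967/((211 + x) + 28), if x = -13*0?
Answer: 967/239 ≈ 4.0460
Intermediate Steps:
x = 0
967/((211 + x) + 28) = 967/((211 + 0) + 28) = 967/(211 + 28) = 967/239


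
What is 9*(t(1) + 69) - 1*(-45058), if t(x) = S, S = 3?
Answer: 45706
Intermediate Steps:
t(x) = 3
9*(t(1) + 69) - 1*(-45058) = 9*(3 + 69) - 1*(-45058) = 9*72 + 45058 = 648 + 45058 = 45706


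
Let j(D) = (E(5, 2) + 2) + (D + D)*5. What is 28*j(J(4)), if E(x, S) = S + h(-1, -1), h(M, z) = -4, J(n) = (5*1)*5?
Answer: 7000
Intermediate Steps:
J(n) = 25 (J(n) = 5*5 = 25)
E(x, S) = -4 + S (E(x, S) = S - 4 = -4 + S)
j(D) = 10*D (j(D) = ((-4 + 2) + 2) + (D + D)*5 = (-2 + 2) + (2*D)*5 = 0 + 10*D = 10*D)
28*j(J(4)) = 28*(10*25) = 28*250 = 7000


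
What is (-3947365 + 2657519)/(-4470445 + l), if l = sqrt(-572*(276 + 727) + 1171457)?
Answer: 2883092800735/9992438950142 + 644923*sqrt(597741)/9992438950142 ≈ 0.28858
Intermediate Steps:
l = sqrt(597741) (l = sqrt(-572*1003 + 1171457) = sqrt(-573716 + 1171457) = sqrt(597741) ≈ 773.14)
(-3947365 + 2657519)/(-4470445 + l) = (-3947365 + 2657519)/(-4470445 + sqrt(597741)) = -1289846/(-4470445 + sqrt(597741))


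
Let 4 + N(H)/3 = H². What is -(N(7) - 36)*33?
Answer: -3267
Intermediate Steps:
N(H) = -12 + 3*H²
-(N(7) - 36)*33 = -((-12 + 3*7²) - 36)*33 = -((-12 + 3*49) - 36)*33 = -((-12 + 147) - 36)*33 = -(135 - 36)*33 = -99*33 = -1*3267 = -3267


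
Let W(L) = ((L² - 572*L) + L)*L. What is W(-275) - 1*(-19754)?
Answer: -63958996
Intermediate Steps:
W(L) = L*(L² - 571*L) (W(L) = (L² - 571*L)*L = L*(L² - 571*L))
W(-275) - 1*(-19754) = (-275)²*(-571 - 275) - 1*(-19754) = 75625*(-846) + 19754 = -63978750 + 19754 = -63958996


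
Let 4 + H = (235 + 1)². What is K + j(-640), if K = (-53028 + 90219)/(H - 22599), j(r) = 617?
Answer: 6818524/11031 ≈ 618.12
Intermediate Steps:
H = 55692 (H = -4 + (235 + 1)² = -4 + 236² = -4 + 55696 = 55692)
K = 12397/11031 (K = (-53028 + 90219)/(55692 - 22599) = 37191/33093 = 37191*(1/33093) = 12397/11031 ≈ 1.1238)
K + j(-640) = 12397/11031 + 617 = 6818524/11031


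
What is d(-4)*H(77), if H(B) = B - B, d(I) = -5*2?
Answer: 0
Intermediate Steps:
d(I) = -10
H(B) = 0
d(-4)*H(77) = -10*0 = 0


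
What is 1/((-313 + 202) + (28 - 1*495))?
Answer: -1/578 ≈ -0.0017301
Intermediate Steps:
1/((-313 + 202) + (28 - 1*495)) = 1/(-111 + (28 - 495)) = 1/(-111 - 467) = 1/(-578) = -1/578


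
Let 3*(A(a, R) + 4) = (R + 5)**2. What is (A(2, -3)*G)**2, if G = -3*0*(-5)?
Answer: 0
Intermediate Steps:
G = 0 (G = 0*(-5) = 0)
A(a, R) = -4 + (5 + R)**2/3 (A(a, R) = -4 + (R + 5)**2/3 = -4 + (5 + R)**2/3)
(A(2, -3)*G)**2 = ((-4 + (5 - 3)**2/3)*0)**2 = ((-4 + (1/3)*2**2)*0)**2 = ((-4 + (1/3)*4)*0)**2 = ((-4 + 4/3)*0)**2 = (-8/3*0)**2 = 0**2 = 0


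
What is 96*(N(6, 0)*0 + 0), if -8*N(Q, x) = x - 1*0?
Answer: 0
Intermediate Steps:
N(Q, x) = -x/8 (N(Q, x) = -(x - 1*0)/8 = -(x + 0)/8 = -x/8)
96*(N(6, 0)*0 + 0) = 96*(-⅛*0*0 + 0) = 96*(0*0 + 0) = 96*(0 + 0) = 96*0 = 0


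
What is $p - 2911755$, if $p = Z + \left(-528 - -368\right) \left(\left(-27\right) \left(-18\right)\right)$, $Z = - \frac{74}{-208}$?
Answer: $- \frac{310909523}{104} \approx -2.9895 \cdot 10^{6}$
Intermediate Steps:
$Z = \frac{37}{104}$ ($Z = \left(-74\right) \left(- \frac{1}{208}\right) = \frac{37}{104} \approx 0.35577$)
$p = - \frac{8087003}{104}$ ($p = \frac{37}{104} + \left(-528 - -368\right) \left(\left(-27\right) \left(-18\right)\right) = \frac{37}{104} + \left(-528 + 368\right) 486 = \frac{37}{104} - 77760 = - \frac{8087003}{104} \approx -77760.0$)
$p - 2911755 = - \frac{8087003}{104} - 2911755 = - \frac{310909523}{104}$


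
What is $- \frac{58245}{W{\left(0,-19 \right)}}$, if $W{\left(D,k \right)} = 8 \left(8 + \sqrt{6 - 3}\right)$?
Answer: $- \frac{58245}{61} + \frac{58245 \sqrt{3}}{488} \approx -748.11$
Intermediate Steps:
$W{\left(D,k \right)} = 64 + 8 \sqrt{3}$ ($W{\left(D,k \right)} = 8 \left(8 + \sqrt{3}\right) = 64 + 8 \sqrt{3}$)
$- \frac{58245}{W{\left(0,-19 \right)}} = - \frac{58245}{64 + 8 \sqrt{3}}$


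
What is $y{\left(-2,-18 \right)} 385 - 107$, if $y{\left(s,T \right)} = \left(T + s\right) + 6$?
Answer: $-5497$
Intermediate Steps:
$y{\left(s,T \right)} = 6 + T + s$
$y{\left(-2,-18 \right)} 385 - 107 = \left(6 - 18 - 2\right) 385 - 107 = \left(-14\right) 385 - 107 = -5390 - 107 = -5497$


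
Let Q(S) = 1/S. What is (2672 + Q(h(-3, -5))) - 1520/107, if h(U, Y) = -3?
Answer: 853045/321 ≈ 2657.5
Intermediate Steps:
(2672 + Q(h(-3, -5))) - 1520/107 = (2672 + 1/(-3)) - 1520/107 = (2672 - ⅓) - 1520*1/107 = 8015/3 - 1520/107 = 853045/321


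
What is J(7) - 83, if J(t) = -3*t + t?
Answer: -97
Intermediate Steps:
J(t) = -2*t
J(7) - 83 = -2*7 - 83 = -14 - 83 = -97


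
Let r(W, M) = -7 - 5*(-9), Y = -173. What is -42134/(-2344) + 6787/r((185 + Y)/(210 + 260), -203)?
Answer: 4377455/22268 ≈ 196.58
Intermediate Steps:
r(W, M) = 38 (r(W, M) = -7 + 45 = 38)
-42134/(-2344) + 6787/r((185 + Y)/(210 + 260), -203) = -42134/(-2344) + 6787/38 = -42134*(-1/2344) + 6787*(1/38) = 21067/1172 + 6787/38 = 4377455/22268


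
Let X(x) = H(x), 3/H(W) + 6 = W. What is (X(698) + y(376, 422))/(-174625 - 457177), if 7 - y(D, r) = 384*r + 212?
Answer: 112279073/437206984 ≈ 0.25681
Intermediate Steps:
H(W) = 3/(-6 + W)
y(D, r) = -205 - 384*r (y(D, r) = 7 - (384*r + 212) = 7 - (212 + 384*r) = 7 + (-212 - 384*r) = -205 - 384*r)
X(x) = 3/(-6 + x)
(X(698) + y(376, 422))/(-174625 - 457177) = (3/(-6 + 698) + (-205 - 384*422))/(-174625 - 457177) = (3/692 + (-205 - 162048))/(-631802) = (3*(1/692) - 162253)*(-1/631802) = (3/692 - 162253)*(-1/631802) = -112279073/692*(-1/631802) = 112279073/437206984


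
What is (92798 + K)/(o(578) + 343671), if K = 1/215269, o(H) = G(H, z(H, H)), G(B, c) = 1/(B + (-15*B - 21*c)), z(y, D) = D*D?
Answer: 140312288804208528/519636895226160875 ≈ 0.27002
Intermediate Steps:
z(y, D) = D**2
G(B, c) = 1/(-21*c - 14*B) (G(B, c) = 1/(B + (-21*c - 15*B)) = 1/(-21*c - 14*B))
o(H) = -1/(14*H + 21*H**2)
K = 1/215269 ≈ 4.6453e-6
(92798 + K)/(o(578) + 343671) = (92798 + 1/215269)/(-1/7/(578*(2 + 3*578)) + 343671) = 19976532663/(215269*(-1/7*1/578/(2 + 1734) + 343671)) = 19976532663/(215269*(-1/7*1/578/1736 + 343671)) = 19976532663/(215269*(-1/7*1/578*1/1736 + 343671)) = 19976532663/(215269*(-1/7023856 + 343671)) = 19976532663/(215269*(2413895615375/7023856)) = (19976532663/215269)*(7023856/2413895615375) = 140312288804208528/519636895226160875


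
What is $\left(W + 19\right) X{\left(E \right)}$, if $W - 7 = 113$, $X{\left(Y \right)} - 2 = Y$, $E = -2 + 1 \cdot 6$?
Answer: $834$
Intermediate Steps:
$E = 4$ ($E = -2 + 6 = 4$)
$X{\left(Y \right)} = 2 + Y$
$W = 120$ ($W = 7 + 113 = 120$)
$\left(W + 19\right) X{\left(E \right)} = \left(120 + 19\right) \left(2 + 4\right) = 139 \cdot 6 = 834$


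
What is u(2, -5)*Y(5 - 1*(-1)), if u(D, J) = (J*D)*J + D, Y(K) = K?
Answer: 312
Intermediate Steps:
u(D, J) = D + D*J**2 (u(D, J) = (D*J)*J + D = D*J**2 + D = D + D*J**2)
u(2, -5)*Y(5 - 1*(-1)) = (2*(1 + (-5)**2))*(5 - 1*(-1)) = (2*(1 + 25))*(5 + 1) = (2*26)*6 = 52*6 = 312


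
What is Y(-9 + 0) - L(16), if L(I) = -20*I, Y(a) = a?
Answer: 311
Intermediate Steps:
Y(-9 + 0) - L(16) = (-9 + 0) - (-20)*16 = -9 - 1*(-320) = -9 + 320 = 311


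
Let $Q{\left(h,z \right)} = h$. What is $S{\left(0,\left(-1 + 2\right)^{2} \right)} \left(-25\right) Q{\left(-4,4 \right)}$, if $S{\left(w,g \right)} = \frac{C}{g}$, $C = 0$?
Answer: $0$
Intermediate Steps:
$S{\left(w,g \right)} = 0$ ($S{\left(w,g \right)} = \frac{0}{g} = 0$)
$S{\left(0,\left(-1 + 2\right)^{2} \right)} \left(-25\right) Q{\left(-4,4 \right)} = 0 \left(-25\right) \left(-4\right) = 0 \left(-4\right) = 0$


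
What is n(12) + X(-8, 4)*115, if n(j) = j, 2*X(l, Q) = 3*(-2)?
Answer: -333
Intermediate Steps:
X(l, Q) = -3 (X(l, Q) = (3*(-2))/2 = (1/2)*(-6) = -3)
n(12) + X(-8, 4)*115 = 12 - 3*115 = 12 - 345 = -333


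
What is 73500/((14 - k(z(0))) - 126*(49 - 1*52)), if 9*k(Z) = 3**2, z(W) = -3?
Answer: 73500/391 ≈ 187.98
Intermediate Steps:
k(Z) = 1 (k(Z) = (1/9)*3**2 = (1/9)*9 = 1)
73500/((14 - k(z(0))) - 126*(49 - 1*52)) = 73500/((14 - 1*1) - 126*(49 - 1*52)) = 73500/((14 - 1) - 126*(49 - 52)) = 73500/(13 - 126*(-3)) = 73500/(13 + 378) = 73500/391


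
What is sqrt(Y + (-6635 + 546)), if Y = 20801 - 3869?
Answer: sqrt(10843) ≈ 104.13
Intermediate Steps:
Y = 16932
sqrt(Y + (-6635 + 546)) = sqrt(16932 + (-6635 + 546)) = sqrt(16932 - 6089) = sqrt(10843)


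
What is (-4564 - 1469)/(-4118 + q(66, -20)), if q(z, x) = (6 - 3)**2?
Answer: 6033/4109 ≈ 1.4682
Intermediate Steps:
q(z, x) = 9 (q(z, x) = 3**2 = 9)
(-4564 - 1469)/(-4118 + q(66, -20)) = (-4564 - 1469)/(-4118 + 9) = -6033/(-4109) = -6033*(-1/4109) = 6033/4109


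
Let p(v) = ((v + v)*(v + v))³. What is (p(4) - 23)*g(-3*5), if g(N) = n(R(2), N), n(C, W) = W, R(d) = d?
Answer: -3931815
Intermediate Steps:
g(N) = N
p(v) = 64*v⁶ (p(v) = ((2*v)*(2*v))³ = (4*v²)³ = 64*v⁶)
(p(4) - 23)*g(-3*5) = (64*4⁶ - 23)*(-3*5) = (64*4096 - 23)*(-15) = (262144 - 23)*(-15) = 262121*(-15) = -3931815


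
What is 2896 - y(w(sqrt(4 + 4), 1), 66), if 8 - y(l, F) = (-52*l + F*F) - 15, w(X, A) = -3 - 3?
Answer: 7541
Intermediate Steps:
w(X, A) = -6
y(l, F) = 23 - F**2 + 52*l (y(l, F) = 8 - ((-52*l + F*F) - 15) = 8 - ((-52*l + F**2) - 15) = 8 - ((F**2 - 52*l) - 15) = 8 - (-15 + F**2 - 52*l) = 8 + (15 - F**2 + 52*l) = 23 - F**2 + 52*l)
2896 - y(w(sqrt(4 + 4), 1), 66) = 2896 - (23 - 1*66**2 + 52*(-6)) = 2896 - (23 - 1*4356 - 312) = 2896 - (23 - 4356 - 312) = 2896 - 1*(-4645) = 2896 + 4645 = 7541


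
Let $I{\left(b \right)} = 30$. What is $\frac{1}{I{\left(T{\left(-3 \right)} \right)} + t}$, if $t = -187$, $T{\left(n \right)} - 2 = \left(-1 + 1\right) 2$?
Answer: $- \frac{1}{157} \approx -0.0063694$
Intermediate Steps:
$T{\left(n \right)} = 2$ ($T{\left(n \right)} = 2 + \left(-1 + 1\right) 2 = 2 + 0 \cdot 2 = 2 + 0 = 2$)
$\frac{1}{I{\left(T{\left(-3 \right)} \right)} + t} = \frac{1}{30 - 187} = \frac{1}{-157} = - \frac{1}{157}$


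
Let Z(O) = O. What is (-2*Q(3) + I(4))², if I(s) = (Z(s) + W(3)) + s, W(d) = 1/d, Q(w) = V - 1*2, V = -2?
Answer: 2401/9 ≈ 266.78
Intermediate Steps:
Q(w) = -4 (Q(w) = -2 - 1*2 = -2 - 2 = -4)
I(s) = ⅓ + 2*s (I(s) = (s + 1/3) + s = (s + ⅓) + s = (⅓ + s) + s = ⅓ + 2*s)
(-2*Q(3) + I(4))² = (-2*(-4) + (⅓ + 2*4))² = (8 + (⅓ + 8))² = (8 + 25/3)² = (49/3)² = 2401/9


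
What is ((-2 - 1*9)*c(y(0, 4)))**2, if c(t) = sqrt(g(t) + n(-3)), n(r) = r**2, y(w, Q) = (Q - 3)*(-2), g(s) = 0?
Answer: 1089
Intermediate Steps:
y(w, Q) = 6 - 2*Q (y(w, Q) = (-3 + Q)*(-2) = 6 - 2*Q)
c(t) = 3 (c(t) = sqrt(0 + (-3)**2) = sqrt(0 + 9) = sqrt(9) = 3)
((-2 - 1*9)*c(y(0, 4)))**2 = ((-2 - 1*9)*3)**2 = ((-2 - 9)*3)**2 = (-11*3)**2 = (-33)**2 = 1089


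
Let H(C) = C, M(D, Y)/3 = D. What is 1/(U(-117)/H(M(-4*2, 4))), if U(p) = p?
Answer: 8/39 ≈ 0.20513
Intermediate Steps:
M(D, Y) = 3*D
1/(U(-117)/H(M(-4*2, 4))) = 1/(-117/(3*(-4*2))) = 1/(-117/(3*(-8))) = 1/(-117/(-24)) = 1/(-117*(-1/24)) = 1/(39/8) = 8/39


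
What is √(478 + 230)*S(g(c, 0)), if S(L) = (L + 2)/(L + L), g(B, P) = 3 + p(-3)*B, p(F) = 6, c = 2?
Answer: 17*√177/15 ≈ 15.078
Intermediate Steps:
g(B, P) = 3 + 6*B
S(L) = (2 + L)/(2*L) (S(L) = (2 + L)/((2*L)) = (2 + L)*(1/(2*L)) = (2 + L)/(2*L))
√(478 + 230)*S(g(c, 0)) = √(478 + 230)*((2 + (3 + 6*2))/(2*(3 + 6*2))) = √708*((2 + (3 + 12))/(2*(3 + 12))) = (2*√177)*((½)*(2 + 15)/15) = (2*√177)*((½)*(1/15)*17) = (2*√177)*(17/30) = 17*√177/15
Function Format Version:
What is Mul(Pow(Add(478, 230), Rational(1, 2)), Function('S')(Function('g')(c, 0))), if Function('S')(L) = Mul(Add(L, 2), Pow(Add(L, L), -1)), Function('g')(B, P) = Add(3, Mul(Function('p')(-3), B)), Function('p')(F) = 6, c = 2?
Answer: Mul(Rational(17, 15), Pow(177, Rational(1, 2))) ≈ 15.078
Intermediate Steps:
Function('g')(B, P) = Add(3, Mul(6, B))
Function('S')(L) = Mul(Rational(1, 2), Pow(L, -1), Add(2, L)) (Function('S')(L) = Mul(Add(2, L), Pow(Mul(2, L), -1)) = Mul(Add(2, L), Mul(Rational(1, 2), Pow(L, -1))) = Mul(Rational(1, 2), Pow(L, -1), Add(2, L)))
Mul(Pow(Add(478, 230), Rational(1, 2)), Function('S')(Function('g')(c, 0))) = Mul(Pow(Add(478, 230), Rational(1, 2)), Mul(Rational(1, 2), Pow(Add(3, Mul(6, 2)), -1), Add(2, Add(3, Mul(6, 2))))) = Mul(Pow(708, Rational(1, 2)), Mul(Rational(1, 2), Pow(Add(3, 12), -1), Add(2, Add(3, 12)))) = Mul(Mul(2, Pow(177, Rational(1, 2))), Mul(Rational(1, 2), Pow(15, -1), Add(2, 15))) = Mul(Mul(2, Pow(177, Rational(1, 2))), Mul(Rational(1, 2), Rational(1, 15), 17)) = Mul(Mul(2, Pow(177, Rational(1, 2))), Rational(17, 30)) = Mul(Rational(17, 15), Pow(177, Rational(1, 2)))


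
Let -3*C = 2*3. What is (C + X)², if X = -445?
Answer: 199809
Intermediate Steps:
C = -2 (C = -2*3/3 = -⅓*6 = -2)
(C + X)² = (-2 - 445)² = (-447)² = 199809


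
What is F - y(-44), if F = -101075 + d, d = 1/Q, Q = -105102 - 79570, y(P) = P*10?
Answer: -18584466721/184672 ≈ -1.0064e+5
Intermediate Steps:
y(P) = 10*P
Q = -184672
d = -1/184672 (d = 1/(-184672) = -1/184672 ≈ -5.4150e-6)
F = -18665722401/184672 (F = -101075 - 1/184672 = -18665722401/184672 ≈ -1.0108e+5)
F - y(-44) = -18665722401/184672 - 10*(-44) = -18665722401/184672 - 1*(-440) = -18665722401/184672 + 440 = -18584466721/184672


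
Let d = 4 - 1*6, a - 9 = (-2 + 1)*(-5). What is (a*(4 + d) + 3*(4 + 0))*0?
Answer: 0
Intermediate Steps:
a = 14 (a = 9 + (-2 + 1)*(-5) = 9 - 1*(-5) = 9 + 5 = 14)
d = -2 (d = 4 - 6 = -2)
(a*(4 + d) + 3*(4 + 0))*0 = (14*(4 - 2) + 3*(4 + 0))*0 = (14*2 + 3*4)*0 = (28 + 12)*0 = 40*0 = 0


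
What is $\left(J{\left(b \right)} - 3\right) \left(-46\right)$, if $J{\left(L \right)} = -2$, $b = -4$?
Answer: $230$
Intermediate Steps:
$\left(J{\left(b \right)} - 3\right) \left(-46\right) = \left(-2 - 3\right) \left(-46\right) = \left(-5\right) \left(-46\right) = 230$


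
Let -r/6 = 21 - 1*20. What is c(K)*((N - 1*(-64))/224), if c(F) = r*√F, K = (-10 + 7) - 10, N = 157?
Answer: -663*I*√13/112 ≈ -21.344*I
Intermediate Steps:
r = -6 (r = -6*(21 - 1*20) = -6*(21 - 20) = -6*1 = -6)
K = -13 (K = -3 - 10 = -13)
c(F) = -6*√F
c(K)*((N - 1*(-64))/224) = (-6*I*√13)*((157 - 1*(-64))/224) = (-6*I*√13)*((157 + 64)*(1/224)) = (-6*I*√13)*(221*(1/224)) = -6*I*√13*(221/224) = -663*I*√13/112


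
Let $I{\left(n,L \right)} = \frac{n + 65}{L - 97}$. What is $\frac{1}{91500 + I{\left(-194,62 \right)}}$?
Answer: $\frac{35}{3202629} \approx 1.0929 \cdot 10^{-5}$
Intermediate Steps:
$I{\left(n,L \right)} = \frac{65 + n}{-97 + L}$
$\frac{1}{91500 + I{\left(-194,62 \right)}} = \frac{1}{91500 + \frac{65 - 194}{-97 + 62}} = \frac{1}{91500 + \frac{1}{-35} \left(-129\right)} = \frac{1}{91500 - - \frac{129}{35}} = \frac{1}{91500 + \frac{129}{35}} = \frac{1}{\frac{3202629}{35}} = \frac{35}{3202629}$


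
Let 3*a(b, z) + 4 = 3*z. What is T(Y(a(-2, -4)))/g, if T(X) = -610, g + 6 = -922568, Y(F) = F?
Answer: 305/461287 ≈ 0.00066119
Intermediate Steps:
a(b, z) = -4/3 + z (a(b, z) = -4/3 + (3*z)/3 = -4/3 + z)
g = -922574 (g = -6 - 922568 = -922574)
T(Y(a(-2, -4)))/g = -610/(-922574) = -610*(-1/922574) = 305/461287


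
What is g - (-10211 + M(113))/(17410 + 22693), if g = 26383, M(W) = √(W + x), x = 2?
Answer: 1058047660/40103 - √115/40103 ≈ 26383.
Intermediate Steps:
M(W) = √(2 + W) (M(W) = √(W + 2) = √(2 + W))
g - (-10211 + M(113))/(17410 + 22693) = 26383 - (-10211 + √(2 + 113))/(17410 + 22693) = 26383 - (-10211 + √115)/40103 = 26383 - (-10211/40103 + √115/40103) = 26383 + (10211/40103 - √115/40103) = 1058047660/40103 - √115/40103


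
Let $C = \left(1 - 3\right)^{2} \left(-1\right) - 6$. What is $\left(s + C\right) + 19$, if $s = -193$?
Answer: $-184$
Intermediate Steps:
$C = -10$ ($C = \left(-2\right)^{2} \left(-1\right) - 6 = 4 \left(-1\right) - 6 = -4 - 6 = -10$)
$\left(s + C\right) + 19 = \left(-193 - 10\right) + 19 = -203 + 19 = -184$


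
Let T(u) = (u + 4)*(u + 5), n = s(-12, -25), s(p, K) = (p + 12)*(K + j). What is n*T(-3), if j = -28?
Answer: 0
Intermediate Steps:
s(p, K) = (-28 + K)*(12 + p) (s(p, K) = (p + 12)*(K - 28) = (12 + p)*(-28 + K) = (-28 + K)*(12 + p))
n = 0 (n = -336 - 28*(-12) + 12*(-25) - 25*(-12) = -336 + 336 - 300 + 300 = 0)
T(u) = (4 + u)*(5 + u)
n*T(-3) = 0*(20 + (-3)**2 + 9*(-3)) = 0*(20 + 9 - 27) = 0*2 = 0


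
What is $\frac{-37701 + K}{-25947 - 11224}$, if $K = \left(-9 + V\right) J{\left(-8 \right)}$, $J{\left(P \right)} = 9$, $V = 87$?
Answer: $\frac{36999}{37171} \approx 0.99537$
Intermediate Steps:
$K = 702$ ($K = \left(-9 + 87\right) 9 = 78 \cdot 9 = 702$)
$\frac{-37701 + K}{-25947 - 11224} = \frac{-37701 + 702}{-25947 - 11224} = - \frac{36999}{-37171} = \left(-36999\right) \left(- \frac{1}{37171}\right) = \frac{36999}{37171}$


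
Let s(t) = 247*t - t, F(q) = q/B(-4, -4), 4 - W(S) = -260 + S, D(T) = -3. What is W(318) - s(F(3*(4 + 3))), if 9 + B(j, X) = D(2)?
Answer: 753/2 ≈ 376.50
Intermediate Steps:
B(j, X) = -12 (B(j, X) = -9 - 3 = -12)
W(S) = 264 - S (W(S) = 4 - (-260 + S) = 4 + (260 - S) = 264 - S)
F(q) = -q/12 (F(q) = q/(-12) = q*(-1/12) = -q/12)
s(t) = 246*t
W(318) - s(F(3*(4 + 3))) = (264 - 1*318) - 246*(-(4 + 3)/4) = (264 - 318) - 246*(-7/4) = -54 - 246*(-1/12*21) = -54 - 246*(-7)/4 = -54 - 1*(-861/2) = -54 + 861/2 = 753/2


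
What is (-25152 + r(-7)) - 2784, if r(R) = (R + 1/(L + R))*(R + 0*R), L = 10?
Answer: -83668/3 ≈ -27889.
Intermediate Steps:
r(R) = R*(R + 1/(10 + R)) (r(R) = (R + 1/(10 + R))*(R + 0*R) = (R + 1/(10 + R))*(R + 0) = (R + 1/(10 + R))*R = R*(R + 1/(10 + R)))
(-25152 + r(-7)) - 2784 = (-25152 - 7*(1 + (-7)² + 10*(-7))/(10 - 7)) - 2784 = (-25152 - 7*(1 + 49 - 70)/3) - 2784 = (-25152 - 7*⅓*(-20)) - 2784 = (-25152 + 140/3) - 2784 = -75316/3 - 2784 = -83668/3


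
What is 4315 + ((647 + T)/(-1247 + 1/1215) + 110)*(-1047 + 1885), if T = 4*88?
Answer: 173249175/1808 ≈ 95824.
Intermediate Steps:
T = 352
4315 + ((647 + T)/(-1247 + 1/1215) + 110)*(-1047 + 1885) = 4315 + ((647 + 352)/(-1247 + 1/1215) + 110)*(-1047 + 1885) = 4315 + (999/(-1247 + 1/1215) + 110)*838 = 4315 + (999/(-1515104/1215) + 110)*838 = 4315 + (999*(-1215/1515104) + 110)*838 = 4315 + (-1213785/1515104 + 110)*838 = 4315 + (165447655/1515104)*838 = 4315 + 165447655/1808 = 173249175/1808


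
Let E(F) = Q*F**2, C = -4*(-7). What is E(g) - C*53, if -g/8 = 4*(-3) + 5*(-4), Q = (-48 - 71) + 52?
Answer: -4392396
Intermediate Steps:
C = 28
Q = -67 (Q = -119 + 52 = -67)
g = 256 (g = -8*(4*(-3) + 5*(-4)) = -8*(-12 - 20) = -8*(-32) = 256)
E(F) = -67*F**2
E(g) - C*53 = -67*256**2 - 28*53 = -67*65536 - 1*1484 = -4390912 - 1484 = -4392396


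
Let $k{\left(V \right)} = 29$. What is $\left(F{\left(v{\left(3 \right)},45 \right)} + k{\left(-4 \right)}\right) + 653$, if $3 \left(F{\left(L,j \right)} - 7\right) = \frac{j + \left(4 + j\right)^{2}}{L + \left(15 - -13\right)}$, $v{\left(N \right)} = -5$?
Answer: $\frac{49987}{69} \approx 724.45$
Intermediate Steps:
$F{\left(L,j \right)} = 7 + \frac{j + \left(4 + j\right)^{2}}{3 \left(28 + L\right)}$ ($F{\left(L,j \right)} = 7 + \frac{\left(j + \left(4 + j\right)^{2}\right) \frac{1}{L + \left(15 - -13\right)}}{3} = 7 + \frac{\left(j + \left(4 + j\right)^{2}\right) \frac{1}{L + \left(15 + 13\right)}}{3} = 7 + \frac{\left(j + \left(4 + j\right)^{2}\right) \frac{1}{L + 28}}{3} = 7 + \frac{\left(j + \left(4 + j\right)^{2}\right) \frac{1}{28 + L}}{3} = 7 + \frac{\frac{1}{28 + L} \left(j + \left(4 + j\right)^{2}\right)}{3} = 7 + \frac{j + \left(4 + j\right)^{2}}{3 \left(28 + L\right)}$)
$\left(F{\left(v{\left(3 \right)},45 \right)} + k{\left(-4 \right)}\right) + 653 = \left(\frac{588 + 45 + \left(4 + 45\right)^{2} + 21 \left(-5\right)}{3 \left(28 - 5\right)} + 29\right) + 653 = \left(\frac{588 + 45 + 49^{2} - 105}{3 \cdot 23} + 29\right) + 653 = \left(\frac{1}{3} \cdot \frac{1}{23} \left(588 + 45 + 2401 - 105\right) + 29\right) + 653 = \left(\frac{1}{3} \cdot \frac{1}{23} \cdot 2929 + 29\right) + 653 = \left(\frac{2929}{69} + 29\right) + 653 = \frac{4930}{69} + 653 = \frac{49987}{69}$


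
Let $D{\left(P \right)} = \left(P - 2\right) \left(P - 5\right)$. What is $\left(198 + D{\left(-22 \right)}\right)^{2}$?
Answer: $715716$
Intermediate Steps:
$D{\left(P \right)} = \left(-5 + P\right) \left(-2 + P\right)$ ($D{\left(P \right)} = \left(-2 + P\right) \left(-5 + P\right) = \left(-5 + P\right) \left(-2 + P\right)$)
$\left(198 + D{\left(-22 \right)}\right)^{2} = \left(198 + \left(10 + \left(-22\right)^{2} - -154\right)\right)^{2} = \left(198 + \left(10 + 484 + 154\right)\right)^{2} = \left(198 + 648\right)^{2} = 846^{2} = 715716$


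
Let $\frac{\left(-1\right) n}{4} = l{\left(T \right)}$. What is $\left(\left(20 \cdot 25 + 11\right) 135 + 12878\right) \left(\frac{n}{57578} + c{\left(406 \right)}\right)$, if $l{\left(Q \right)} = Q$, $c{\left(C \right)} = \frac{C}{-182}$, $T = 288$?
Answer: $- \frac{68958853447}{374257} \approx -1.8426 \cdot 10^{5}$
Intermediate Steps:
$c{\left(C \right)} = - \frac{C}{182}$ ($c{\left(C \right)} = C \left(- \frac{1}{182}\right) = - \frac{C}{182}$)
$n = -1152$ ($n = \left(-4\right) 288 = -1152$)
$\left(\left(20 \cdot 25 + 11\right) 135 + 12878\right) \left(\frac{n}{57578} + c{\left(406 \right)}\right) = \left(\left(20 \cdot 25 + 11\right) 135 + 12878\right) \left(- \frac{1152}{57578} - \frac{29}{13}\right) = \left(\left(500 + 11\right) 135 + 12878\right) \left(\left(-1152\right) \frac{1}{57578} - \frac{29}{13}\right) = \left(511 \cdot 135 + 12878\right) \left(- \frac{576}{28789} - \frac{29}{13}\right) = \left(68985 + 12878\right) \left(- \frac{842369}{374257}\right) = 81863 \left(- \frac{842369}{374257}\right) = - \frac{68958853447}{374257}$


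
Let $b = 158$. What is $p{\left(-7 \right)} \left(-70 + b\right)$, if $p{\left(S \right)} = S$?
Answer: $-616$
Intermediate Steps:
$p{\left(-7 \right)} \left(-70 + b\right) = - 7 \left(-70 + 158\right) = \left(-7\right) 88 = -616$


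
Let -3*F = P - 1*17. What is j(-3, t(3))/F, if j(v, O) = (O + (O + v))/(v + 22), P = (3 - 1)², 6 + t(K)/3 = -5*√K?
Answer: -9/19 - 90*√3/247 ≈ -1.1048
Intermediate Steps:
t(K) = -18 - 15*√K (t(K) = -18 + 3*(-5*√K) = -18 - 15*√K)
P = 4 (P = 2² = 4)
j(v, O) = (v + 2*O)/(22 + v)
F = 13/3 (F = -(4 - 1*17)/3 = -(4 - 17)/3 = -⅓*(-13) = 13/3 ≈ 4.3333)
j(-3, t(3))/F = ((-3 + 2*(-18 - 15*√3))/(22 - 3))/(13/3) = ((-3 + (-36 - 30*√3))/19)*(3/13) = ((-39 - 30*√3)/19)*(3/13) = (-39/19 - 30*√3/19)*(3/13) = -9/19 - 90*√3/247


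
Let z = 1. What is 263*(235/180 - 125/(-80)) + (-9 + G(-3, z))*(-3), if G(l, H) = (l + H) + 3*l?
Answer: 117259/144 ≈ 814.30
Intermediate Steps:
G(l, H) = H + 4*l (G(l, H) = (H + l) + 3*l = H + 4*l)
263*(235/180 - 125/(-80)) + (-9 + G(-3, z))*(-3) = 263*(235/180 - 125/(-80)) + (-9 + (1 + 4*(-3)))*(-3) = 263*(235*(1/180) - 125*(-1/80)) + (-9 + (1 - 12))*(-3) = 263*(47/36 + 25/16) + (-9 - 11)*(-3) = 263*(413/144) - 20*(-3) = 108619/144 + 60 = 117259/144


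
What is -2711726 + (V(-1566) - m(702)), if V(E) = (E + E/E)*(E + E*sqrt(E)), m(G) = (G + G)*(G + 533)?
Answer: -1994876 + 7352370*I*sqrt(174) ≈ -1.9949e+6 + 9.6984e+7*I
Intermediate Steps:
m(G) = 2*G*(533 + G) (m(G) = (2*G)*(533 + G) = 2*G*(533 + G))
V(E) = (1 + E)*(E + E**(3/2)) (V(E) = (E + 1)*(E + E**(3/2)) = (1 + E)*(E + E**(3/2)))
-2711726 + (V(-1566) - m(702)) = -2711726 + ((-1566 + (-1566)**2 + (-1566)**(3/2) + (-1566)**(5/2)) - 2*702*(533 + 702)) = -2711726 + ((-1566 + 2452356 - 4698*I*sqrt(174) + 7357068*I*sqrt(174)) - 2*702*1235) = -2711726 + ((2450790 + 7352370*I*sqrt(174)) - 1*1733940) = -2711726 + ((2450790 + 7352370*I*sqrt(174)) - 1733940) = -2711726 + (716850 + 7352370*I*sqrt(174)) = -1994876 + 7352370*I*sqrt(174)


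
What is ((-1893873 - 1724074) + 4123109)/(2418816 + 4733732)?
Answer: 252581/3576274 ≈ 0.070627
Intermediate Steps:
((-1893873 - 1724074) + 4123109)/(2418816 + 4733732) = (-3617947 + 4123109)/7152548 = 505162*(1/7152548) = 252581/3576274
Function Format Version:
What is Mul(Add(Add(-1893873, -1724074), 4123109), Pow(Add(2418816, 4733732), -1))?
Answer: Rational(252581, 3576274) ≈ 0.070627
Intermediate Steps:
Mul(Add(Add(-1893873, -1724074), 4123109), Pow(Add(2418816, 4733732), -1)) = Mul(Add(-3617947, 4123109), Pow(7152548, -1)) = Mul(505162, Rational(1, 7152548)) = Rational(252581, 3576274)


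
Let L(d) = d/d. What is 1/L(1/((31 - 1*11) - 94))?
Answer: 1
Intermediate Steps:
L(d) = 1
1/L(1/((31 - 1*11) - 94)) = 1/1 = 1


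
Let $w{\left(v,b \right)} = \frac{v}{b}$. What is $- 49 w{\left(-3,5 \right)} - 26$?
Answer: $\frac{17}{5} \approx 3.4$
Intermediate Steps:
$- 49 w{\left(-3,5 \right)} - 26 = - 49 \left(- \frac{3}{5}\right) - 26 = - 49 \left(\left(-3\right) \frac{1}{5}\right) - 26 = \left(-49\right) \left(- \frac{3}{5}\right) - 26 = \frac{147}{5} - 26 = \frac{17}{5}$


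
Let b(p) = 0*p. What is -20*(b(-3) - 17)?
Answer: 340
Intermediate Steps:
b(p) = 0
-20*(b(-3) - 17) = -20*(0 - 17) = -20*(-17) = 340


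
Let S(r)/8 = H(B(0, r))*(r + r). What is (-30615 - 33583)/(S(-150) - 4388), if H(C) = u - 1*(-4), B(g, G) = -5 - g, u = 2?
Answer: 32099/9394 ≈ 3.4170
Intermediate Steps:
H(C) = 6 (H(C) = 2 - 1*(-4) = 2 + 4 = 6)
S(r) = 96*r (S(r) = 8*(6*(r + r)) = 8*(6*(2*r)) = 8*(12*r) = 96*r)
(-30615 - 33583)/(S(-150) - 4388) = (-30615 - 33583)/(96*(-150) - 4388) = -64198/(-14400 - 4388) = -64198/(-18788) = -64198*(-1/18788) = 32099/9394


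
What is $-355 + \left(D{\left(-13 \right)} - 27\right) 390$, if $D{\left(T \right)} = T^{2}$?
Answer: $55025$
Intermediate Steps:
$-355 + \left(D{\left(-13 \right)} - 27\right) 390 = -355 + \left(\left(-13\right)^{2} - 27\right) 390 = -355 + \left(169 - 27\right) 390 = -355 + 142 \cdot 390 = -355 + 55380 = 55025$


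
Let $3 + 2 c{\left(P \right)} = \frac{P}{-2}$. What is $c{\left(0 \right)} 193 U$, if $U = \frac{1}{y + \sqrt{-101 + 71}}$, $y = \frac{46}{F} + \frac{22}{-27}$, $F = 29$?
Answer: $- \frac{68456907}{9378743} + \frac{354978531 i \sqrt{30}}{37514972} \approx -7.2992 + 51.827 i$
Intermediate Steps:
$c{\left(P \right)} = - \frac{3}{2} - \frac{P}{4}$ ($c{\left(P \right)} = - \frac{3}{2} + \frac{P \frac{1}{-2}}{2} = - \frac{3}{2} + \frac{P \left(- \frac{1}{2}\right)}{2} = - \frac{3}{2} + \frac{\left(- \frac{1}{2}\right) P}{2} = - \frac{3}{2} - \frac{P}{4}$)
$y = \frac{604}{783}$ ($y = \frac{46}{29} + \frac{22}{-27} = 46 \cdot \frac{1}{29} + 22 \left(- \frac{1}{27}\right) = \frac{46}{29} - \frac{22}{27} = \frac{604}{783} \approx 0.77139$)
$U = \frac{1}{\frac{604}{783} + i \sqrt{30}}$ ($U = \frac{1}{\frac{604}{783} + \sqrt{-101 + 71}} = \frac{1}{\frac{604}{783} + \sqrt{-30}} = \frac{1}{\frac{604}{783} + i \sqrt{30}} \approx 0.025213 - 0.17902 i$)
$c{\left(0 \right)} 193 U = \left(- \frac{3}{2} - 0\right) 193 \left(\frac{236466}{9378743} - \frac{613089 i \sqrt{30}}{18757486}\right) = \left(- \frac{3}{2} + 0\right) 193 \left(\frac{236466}{9378743} - \frac{613089 i \sqrt{30}}{18757486}\right) = \left(- \frac{3}{2}\right) 193 \left(\frac{236466}{9378743} - \frac{613089 i \sqrt{30}}{18757486}\right) = - \frac{579 \left(\frac{236466}{9378743} - \frac{613089 i \sqrt{30}}{18757486}\right)}{2} = - \frac{68456907}{9378743} + \frac{354978531 i \sqrt{30}}{37514972}$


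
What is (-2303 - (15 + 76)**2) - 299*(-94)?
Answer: 17522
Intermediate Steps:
(-2303 - (15 + 76)**2) - 299*(-94) = (-2303 - 1*91**2) + 28106 = (-2303 - 1*8281) + 28106 = (-2303 - 8281) + 28106 = -10584 + 28106 = 17522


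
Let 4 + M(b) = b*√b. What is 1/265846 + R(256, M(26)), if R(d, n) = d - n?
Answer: 69119961/265846 - 26*√26 ≈ 127.43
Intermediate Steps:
M(b) = -4 + b^(3/2) (M(b) = -4 + b*√b = -4 + b^(3/2))
1/265846 + R(256, M(26)) = 1/265846 + (256 - (-4 + 26^(3/2))) = 1/265846 + (256 - (-4 + 26*√26)) = 1/265846 + (256 + (4 - 26*√26)) = 1/265846 + (260 - 26*√26) = 69119961/265846 - 26*√26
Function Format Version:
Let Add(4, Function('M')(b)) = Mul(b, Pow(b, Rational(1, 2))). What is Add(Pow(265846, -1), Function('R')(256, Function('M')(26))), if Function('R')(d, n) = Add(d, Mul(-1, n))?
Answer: Add(Rational(69119961, 265846), Mul(-26, Pow(26, Rational(1, 2)))) ≈ 127.43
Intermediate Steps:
Function('M')(b) = Add(-4, Pow(b, Rational(3, 2))) (Function('M')(b) = Add(-4, Mul(b, Pow(b, Rational(1, 2)))) = Add(-4, Pow(b, Rational(3, 2))))
Add(Pow(265846, -1), Function('R')(256, Function('M')(26))) = Add(Pow(265846, -1), Add(256, Mul(-1, Add(-4, Pow(26, Rational(3, 2)))))) = Add(Rational(1, 265846), Add(256, Mul(-1, Add(-4, Mul(26, Pow(26, Rational(1, 2))))))) = Add(Rational(1, 265846), Add(256, Add(4, Mul(-26, Pow(26, Rational(1, 2)))))) = Add(Rational(1, 265846), Add(260, Mul(-26, Pow(26, Rational(1, 2))))) = Add(Rational(69119961, 265846), Mul(-26, Pow(26, Rational(1, 2))))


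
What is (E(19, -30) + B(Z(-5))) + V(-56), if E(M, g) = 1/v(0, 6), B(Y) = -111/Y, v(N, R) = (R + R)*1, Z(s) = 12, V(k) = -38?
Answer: -283/6 ≈ -47.167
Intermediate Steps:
v(N, R) = 2*R (v(N, R) = (2*R)*1 = 2*R)
E(M, g) = 1/12 (E(M, g) = 1/(2*6) = 1/12)
(E(19, -30) + B(Z(-5))) + V(-56) = (1/12 - 111/12) - 38 = (1/12 - 111*1/12) - 38 = (1/12 - 37/4) - 38 = -55/6 - 38 = -283/6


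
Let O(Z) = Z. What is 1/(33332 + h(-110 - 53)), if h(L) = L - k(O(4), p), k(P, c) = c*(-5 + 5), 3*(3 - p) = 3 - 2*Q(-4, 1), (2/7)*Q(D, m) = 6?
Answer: 1/33169 ≈ 3.0149e-5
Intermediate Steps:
Q(D, m) = 21 (Q(D, m) = (7/2)*6 = 21)
p = 16 (p = 3 - (3 - 2*21)/3 = 3 - (3 - 42)/3 = 3 - 1/3*(-39) = 3 + 13 = 16)
k(P, c) = 0 (k(P, c) = c*0 = 0)
h(L) = L (h(L) = L - 1*0 = L + 0 = L)
1/(33332 + h(-110 - 53)) = 1/(33332 + (-110 - 53)) = 1/(33332 - 163) = 1/33169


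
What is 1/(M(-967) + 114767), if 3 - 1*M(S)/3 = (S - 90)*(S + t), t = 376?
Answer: -1/1759285 ≈ -5.6841e-7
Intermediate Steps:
M(S) = 9 - 3*(-90 + S)*(376 + S) (M(S) = 9 - 3*(S - 90)*(S + 376) = 9 - 3*(-90 + S)*(376 + S))
1/(M(-967) + 114767) = 1/((101529 - 858*(-967) - 3*(-967)²) + 114767) = 1/((101529 + 829686 - 3*935089) + 114767) = 1/((101529 + 829686 - 2805267) + 114767) = 1/(-1874052 + 114767) = 1/(-1759285) = -1/1759285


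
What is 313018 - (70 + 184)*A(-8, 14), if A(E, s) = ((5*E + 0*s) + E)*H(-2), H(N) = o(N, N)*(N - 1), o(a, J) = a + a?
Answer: 459322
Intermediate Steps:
o(a, J) = 2*a
H(N) = 2*N*(-1 + N) (H(N) = (2*N)*(N - 1) = (2*N)*(-1 + N) = 2*N*(-1 + N))
A(E, s) = 72*E (A(E, s) = ((5*E + 0*s) + E)*(2*(-2)*(-1 - 2)) = ((5*E + 0) + E)*(2*(-2)*(-3)) = (5*E + E)*12 = (6*E)*12 = 72*E)
313018 - (70 + 184)*A(-8, 14) = 313018 - (70 + 184)*72*(-8) = 313018 - 254*(-576) = 313018 - 1*(-146304) = 313018 + 146304 = 459322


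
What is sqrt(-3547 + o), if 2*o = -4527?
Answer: I*sqrt(23242)/2 ≈ 76.227*I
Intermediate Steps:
o = -4527/2 (o = (1/2)*(-4527) = -4527/2 ≈ -2263.5)
sqrt(-3547 + o) = sqrt(-3547 - 4527/2) = sqrt(-11621/2) = I*sqrt(23242)/2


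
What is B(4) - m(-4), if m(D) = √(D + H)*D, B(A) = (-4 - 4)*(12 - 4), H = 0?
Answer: -64 + 8*I ≈ -64.0 + 8.0*I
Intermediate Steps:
B(A) = -64 (B(A) = -8*8 = -64)
m(D) = D^(3/2) (m(D) = √(D + 0)*D = √D*D = D^(3/2))
B(4) - m(-4) = -64 - (-4)^(3/2) = -64 - (-8)*I = -64 + 8*I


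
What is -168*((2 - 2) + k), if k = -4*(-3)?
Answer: -2016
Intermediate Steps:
k = 12
-168*((2 - 2) + k) = -168*((2 - 2) + 12) = -168*(0 + 12) = -168*12 = -2016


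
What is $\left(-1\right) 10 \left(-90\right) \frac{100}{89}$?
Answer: $\frac{90000}{89} \approx 1011.2$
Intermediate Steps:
$\left(-1\right) 10 \left(-90\right) \frac{100}{89} = \left(-10\right) \left(-90\right) 100 \cdot \frac{1}{89} = 900 \cdot \frac{100}{89} = \frac{90000}{89}$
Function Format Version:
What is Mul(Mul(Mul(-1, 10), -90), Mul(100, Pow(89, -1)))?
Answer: Rational(90000, 89) ≈ 1011.2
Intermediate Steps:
Mul(Mul(Mul(-1, 10), -90), Mul(100, Pow(89, -1))) = Mul(Mul(-10, -90), Mul(100, Rational(1, 89))) = Mul(900, Rational(100, 89)) = Rational(90000, 89)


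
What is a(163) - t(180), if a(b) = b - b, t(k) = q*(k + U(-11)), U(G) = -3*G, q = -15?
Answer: 3195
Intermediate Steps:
t(k) = -495 - 15*k (t(k) = -15*(k - 3*(-11)) = -15*(k + 33) = -15*(33 + k) = -495 - 15*k)
a(b) = 0
a(163) - t(180) = 0 - (-495 - 15*180) = 0 - (-495 - 2700) = 0 - 1*(-3195) = 0 + 3195 = 3195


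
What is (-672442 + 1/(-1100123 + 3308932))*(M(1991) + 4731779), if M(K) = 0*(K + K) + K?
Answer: -7031049369358955290/2208809 ≈ -3.1832e+12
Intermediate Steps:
M(K) = K (M(K) = 0*(2*K) + K = 0 + K = K)
(-672442 + 1/(-1100123 + 3308932))*(M(1991) + 4731779) = (-672442 + 1/(-1100123 + 3308932))*(1991 + 4731779) = (-672442 + 1/2208809)*4733770 = -1485295941577/2208809*4733770 = -7031049369358955290/2208809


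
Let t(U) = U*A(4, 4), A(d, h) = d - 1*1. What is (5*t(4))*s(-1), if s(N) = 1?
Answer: 60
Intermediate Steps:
A(d, h) = -1 + d (A(d, h) = d - 1 = -1 + d)
t(U) = 3*U (t(U) = U*(-1 + 4) = U*3 = 3*U)
(5*t(4))*s(-1) = (5*(3*4))*1 = (5*12)*1 = 60*1 = 60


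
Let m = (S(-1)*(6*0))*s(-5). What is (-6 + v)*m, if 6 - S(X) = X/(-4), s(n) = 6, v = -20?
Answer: 0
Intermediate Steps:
S(X) = 6 + X/4 (S(X) = 6 - X/(-4) = 6 - X*(-1)/4 = 6 - (-1)*X/4 = 6 + X/4)
m = 0 (m = ((6 + (¼)*(-1))*(6*0))*6 = ((6 - ¼)*0)*6 = ((23/4)*0)*6 = 0*6 = 0)
(-6 + v)*m = (-6 - 20)*0 = -26*0 = 0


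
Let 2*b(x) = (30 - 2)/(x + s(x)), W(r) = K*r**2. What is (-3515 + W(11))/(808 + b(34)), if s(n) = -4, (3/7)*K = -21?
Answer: -141660/12127 ≈ -11.681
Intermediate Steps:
K = -49 (K = (7/3)*(-21) = -49)
W(r) = -49*r**2
b(x) = 14/(-4 + x) (b(x) = ((30 - 2)/(x - 4))/2 = (28/(-4 + x))/2 = 14/(-4 + x))
(-3515 + W(11))/(808 + b(34)) = (-3515 - 49*11**2)/(808 + 14/(-4 + 34)) = (-3515 - 49*121)/(808 + 14/30) = (-3515 - 5929)/(808 + 14*(1/30)) = -9444/(808 + 7/15) = -9444/12127/15 = -9444*15/12127 = -141660/12127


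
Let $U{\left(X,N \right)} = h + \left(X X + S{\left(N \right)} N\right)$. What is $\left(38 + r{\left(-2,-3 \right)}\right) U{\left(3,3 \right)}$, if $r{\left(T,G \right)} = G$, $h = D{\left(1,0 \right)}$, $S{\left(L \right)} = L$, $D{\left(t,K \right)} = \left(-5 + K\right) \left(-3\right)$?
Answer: $1155$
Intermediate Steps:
$D{\left(t,K \right)} = 15 - 3 K$
$h = 15$ ($h = 15 - 0 = 15 + 0 = 15$)
$U{\left(X,N \right)} = 15 + N^{2} + X^{2}$ ($U{\left(X,N \right)} = 15 + \left(X X + N N\right) = 15 + \left(X^{2} + N^{2}\right) = 15 + \left(N^{2} + X^{2}\right) = 15 + N^{2} + X^{2}$)
$\left(38 + r{\left(-2,-3 \right)}\right) U{\left(3,3 \right)} = \left(38 - 3\right) \left(15 + 3^{2} + 3^{2}\right) = 35 \left(15 + 9 + 9\right) = 35 \cdot 33 = 1155$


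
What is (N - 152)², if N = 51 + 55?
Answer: 2116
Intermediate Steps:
N = 106
(N - 152)² = (106 - 152)² = (-46)² = 2116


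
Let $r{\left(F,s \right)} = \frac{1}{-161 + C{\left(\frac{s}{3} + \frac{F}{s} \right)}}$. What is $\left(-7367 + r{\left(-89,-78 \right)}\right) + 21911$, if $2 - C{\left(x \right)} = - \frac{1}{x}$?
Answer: $\frac{4485062237}{308379} \approx 14544.0$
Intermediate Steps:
$C{\left(x \right)} = 2 + \frac{1}{x}$ ($C{\left(x \right)} = 2 - - \frac{1}{x} = 2 + \frac{1}{x}$)
$r{\left(F,s \right)} = \frac{1}{-159 + \frac{1}{\frac{s}{3} + \frac{F}{s}}}$ ($r{\left(F,s \right)} = \frac{1}{-161 + \left(2 + \frac{1}{\frac{s}{3} + \frac{F}{s}}\right)} = \frac{1}{-159 + \frac{1}{\frac{s}{3} + \frac{F}{s}}}$)
$\left(-7367 + r{\left(-89,-78 \right)}\right) + 21911 = \left(-7367 + \frac{-89 + \frac{\left(-78\right)^{2}}{3}}{-78 - -14151 - 53 \left(-78\right)^{2}}\right) + 21911 = \left(-7367 + \frac{-89 + \frac{1}{3} \cdot 6084}{-78 + 14151 - 322452}\right) + 21911 = \left(-7367 + \frac{-89 + 2028}{-78 + 14151 - 322452}\right) + 21911 = \left(-7367 + \frac{1}{-308379} \cdot 1939\right) + 21911 = \left(-7367 - \frac{1939}{308379}\right) + 21911 = - \frac{2271830032}{308379} + 21911 = \frac{4485062237}{308379}$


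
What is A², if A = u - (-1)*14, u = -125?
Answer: 12321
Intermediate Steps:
A = -111 (A = -125 - (-1)*14 = -125 - 1*(-14) = -125 + 14 = -111)
A² = (-111)² = 12321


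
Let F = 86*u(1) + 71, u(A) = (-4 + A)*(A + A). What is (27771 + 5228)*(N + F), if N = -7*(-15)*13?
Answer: 30359080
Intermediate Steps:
u(A) = 2*A*(-4 + A) (u(A) = (-4 + A)*(2*A) = 2*A*(-4 + A))
F = -445 (F = 86*(2*1*(-4 + 1)) + 71 = 86*(2*1*(-3)) + 71 = 86*(-6) + 71 = -516 + 71 = -445)
N = 1365 (N = 105*13 = 1365)
(27771 + 5228)*(N + F) = (27771 + 5228)*(1365 - 445) = 32999*920 = 30359080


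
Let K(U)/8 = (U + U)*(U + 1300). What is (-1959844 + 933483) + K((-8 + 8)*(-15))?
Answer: -1026361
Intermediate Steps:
K(U) = 16*U*(1300 + U) (K(U) = 8*((U + U)*(U + 1300)) = 8*((2*U)*(1300 + U)) = 8*(2*U*(1300 + U)) = 16*U*(1300 + U))
(-1959844 + 933483) + K((-8 + 8)*(-15)) = (-1959844 + 933483) + 16*((-8 + 8)*(-15))*(1300 + (-8 + 8)*(-15)) = -1026361 + 16*(0*(-15))*(1300 + 0*(-15)) = -1026361 + 16*0*(1300 + 0) = -1026361 + 16*0*1300 = -1026361 + 0 = -1026361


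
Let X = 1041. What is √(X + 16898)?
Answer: √17939 ≈ 133.94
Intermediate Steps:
√(X + 16898) = √(1041 + 16898) = √17939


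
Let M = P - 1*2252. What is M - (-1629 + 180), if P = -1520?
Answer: -2323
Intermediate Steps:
M = -3772 (M = -1520 - 1*2252 = -1520 - 2252 = -3772)
M - (-1629 + 180) = -3772 - (-1629 + 180) = -3772 - 1*(-1449) = -3772 + 1449 = -2323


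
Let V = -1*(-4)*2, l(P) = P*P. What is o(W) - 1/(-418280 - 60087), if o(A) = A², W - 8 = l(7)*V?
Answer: 76538720001/478367 ≈ 1.6000e+5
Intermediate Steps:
l(P) = P²
V = 8 (V = 4*2 = 8)
W = 400 (W = 8 + 7²*8 = 8 + 49*8 = 8 + 392 = 400)
o(W) - 1/(-418280 - 60087) = 400² - 1/(-418280 - 60087) = 160000 - 1/(-478367) = 160000 - 1*(-1/478367) = 160000 + 1/478367 = 76538720001/478367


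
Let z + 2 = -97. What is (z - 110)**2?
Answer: 43681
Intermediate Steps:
z = -99 (z = -2 - 97 = -99)
(z - 110)**2 = (-99 - 110)**2 = (-209)**2 = 43681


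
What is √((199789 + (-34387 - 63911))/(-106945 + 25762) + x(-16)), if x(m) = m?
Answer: I*√113690215677/81183 ≈ 4.1533*I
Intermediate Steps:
√((199789 + (-34387 - 63911))/(-106945 + 25762) + x(-16)) = √((199789 + (-34387 - 63911))/(-106945 + 25762) - 16) = √((199789 - 98298)/(-81183) - 16) = √(101491*(-1/81183) - 16) = √(-101491/81183 - 16) = √(-1400419/81183) = I*√113690215677/81183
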